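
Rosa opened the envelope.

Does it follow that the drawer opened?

no

Nothing is said about any drawer; only the envelope is affected.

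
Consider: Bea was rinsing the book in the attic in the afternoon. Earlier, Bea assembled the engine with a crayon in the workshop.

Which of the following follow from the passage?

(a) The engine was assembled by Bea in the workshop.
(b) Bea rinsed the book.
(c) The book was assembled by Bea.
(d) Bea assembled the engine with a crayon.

(a) Entailed — every conjunct here is already in the original assembling event.
(b) Entailed — 'rinse' is an activity; 'was rinsing' entails that some rinsing happened, so 'rinsed' holds.
(c) Not entailed — Bea assembled the engine, not the book; the book belongs to the rinsing event.
(d) Entailed — every conjunct here is already in the original assembling event.

(a), (b), (d)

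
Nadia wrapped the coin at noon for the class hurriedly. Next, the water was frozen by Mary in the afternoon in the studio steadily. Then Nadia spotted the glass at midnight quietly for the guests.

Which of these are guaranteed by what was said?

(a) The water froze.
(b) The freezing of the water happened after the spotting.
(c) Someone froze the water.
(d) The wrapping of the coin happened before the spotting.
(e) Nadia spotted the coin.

(a) Entailed — 'Mary froze the water' is causative; it entails the inchoative 'the water froze'.
(b) Not entailed — the narrative places the freezing before the spotting, not after.
(c) Entailed — dropping 'in the studio', 'steadily', 'in the afternoon' and generalizing the agent leaves a sub-description the original still satisfies.
(d) Entailed — the narrative places the wrapping before the spotting.
(e) Not entailed — Nadia spotted the glass, not the coin; the coin belongs to the wrapping event.

(a), (c), (d)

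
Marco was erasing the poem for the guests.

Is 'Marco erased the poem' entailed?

'was erasing' is progressive; for an accomplishment like 'erase the poem', it doesn't entail completion.

no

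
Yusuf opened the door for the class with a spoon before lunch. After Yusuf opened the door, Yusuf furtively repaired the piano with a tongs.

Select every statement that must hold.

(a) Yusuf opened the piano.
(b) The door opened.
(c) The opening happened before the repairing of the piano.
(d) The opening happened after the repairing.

(b), (c)

(a) Not entailed — Yusuf opened the door, not the piano; the piano belongs to the repairing event.
(b) Entailed — 'Yusuf opened the door' is causative; it entails the inchoative 'the door opened'.
(c) Entailed — the narrative places the opening before the repairing.
(d) Not entailed — the narrative places the opening before the repairing, not after.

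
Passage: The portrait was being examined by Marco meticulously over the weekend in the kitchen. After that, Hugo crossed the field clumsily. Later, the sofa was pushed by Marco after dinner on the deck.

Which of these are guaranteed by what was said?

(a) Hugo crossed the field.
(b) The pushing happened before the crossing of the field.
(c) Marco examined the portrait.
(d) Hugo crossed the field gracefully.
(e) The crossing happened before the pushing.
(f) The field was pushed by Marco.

(a) Entailed — dropping 'clumsily' leaves a sub-description the original still satisfies.
(b) Not entailed — the narrative places the crossing before the pushing, not after.
(c) Entailed — 'examine' is an activity; 'was examining' entails that some examining happened, so 'examined' holds.
(d) Not entailed — 'gracefully' adds a manner not in (and inconsistent with) the original.
(e) Entailed — the narrative places the crossing before the pushing.
(f) Not entailed — Marco pushed the sofa, not the field; the field belongs to the crossing event.

(a), (c), (e)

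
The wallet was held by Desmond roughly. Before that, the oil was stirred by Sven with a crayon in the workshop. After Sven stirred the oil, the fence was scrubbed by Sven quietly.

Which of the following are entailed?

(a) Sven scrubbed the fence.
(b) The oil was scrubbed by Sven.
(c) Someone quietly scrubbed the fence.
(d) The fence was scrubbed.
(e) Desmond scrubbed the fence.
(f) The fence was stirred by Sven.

(a) Entailed — dropping 'quietly' leaves a sub-description the original still satisfies.
(b) Not entailed — Sven scrubbed the fence, not the oil; the oil belongs to the stirring event.
(c) Entailed — every conjunct here is already in the original scrubbing event.
(d) Entailed — the original entails any weakening of itself; this just drops 'quietly' and generalizes the agent.
(e) Not entailed — the passage has Sven scrubbing the fence, not Desmond.
(f) Not entailed — Sven stirred the oil, not the fence; the fence belongs to the scrubbing event.

(a), (c), (d)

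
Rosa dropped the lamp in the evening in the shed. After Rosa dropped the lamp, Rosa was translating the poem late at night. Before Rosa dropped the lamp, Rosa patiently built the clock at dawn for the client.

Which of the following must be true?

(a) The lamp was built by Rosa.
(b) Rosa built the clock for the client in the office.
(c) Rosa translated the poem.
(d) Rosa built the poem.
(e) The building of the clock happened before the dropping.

(a) Not entailed — Rosa built the clock, not the lamp; the lamp belongs to the dropping event.
(b) Not entailed — 'in the office' adds information not in the original event.
(c) Not entailed — 'was translating' is progressive on an accomplishment; it does not entail the completed 'translated'.
(d) Not entailed — Rosa built the clock, not the poem; the poem belongs to the translating event.
(e) Entailed — the narrative places the building before the dropping.

(e)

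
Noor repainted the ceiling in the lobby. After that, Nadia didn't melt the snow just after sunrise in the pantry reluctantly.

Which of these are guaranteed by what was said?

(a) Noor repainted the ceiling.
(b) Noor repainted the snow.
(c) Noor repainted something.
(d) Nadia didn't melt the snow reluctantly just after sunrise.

(a) Entailed — every conjunct here is already in the original repainting event.
(b) Not entailed — Noor repainted the ceiling, not the snow; the snow belongs to the melting event.
(c) Entailed — every conjunct here is already in the original repainting event.
(d) Not entailed — dropping 'in the pantry' under negation is not valid — the original leaves open that Nadia melted the snow some other way.

(a), (c)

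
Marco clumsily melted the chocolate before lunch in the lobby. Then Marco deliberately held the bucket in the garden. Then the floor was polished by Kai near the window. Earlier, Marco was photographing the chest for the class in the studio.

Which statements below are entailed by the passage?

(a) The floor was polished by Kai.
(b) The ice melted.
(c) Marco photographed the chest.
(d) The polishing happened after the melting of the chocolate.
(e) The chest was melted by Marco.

(a) Entailed — dropping 'near the window' leaves a sub-description the original still satisfies.
(b) Not entailed — the chocolate is what melted, not the ice.
(c) Not entailed — 'was photographing' is progressive on an accomplishment; it does not entail the completed 'photographed'.
(d) Entailed — the narrative places the melting before the polishing.
(e) Not entailed — Marco melted the chocolate, not the chest; the chest belongs to the photographing event.

(a), (d)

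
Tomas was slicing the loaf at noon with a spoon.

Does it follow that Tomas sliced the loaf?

no

'was slicing' is progressive; for an accomplishment like 'slice the loaf', it doesn't entail completion.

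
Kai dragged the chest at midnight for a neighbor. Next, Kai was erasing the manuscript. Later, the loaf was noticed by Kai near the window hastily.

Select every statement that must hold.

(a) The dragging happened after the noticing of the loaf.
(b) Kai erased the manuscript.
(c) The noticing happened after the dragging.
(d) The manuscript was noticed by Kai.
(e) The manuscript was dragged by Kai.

(a) Not entailed — the narrative places the dragging before the noticing, not after.
(b) Not entailed — 'was erasing' is progressive on an accomplishment; it does not entail the completed 'erased'.
(c) Entailed — the narrative places the dragging before the noticing.
(d) Not entailed — Kai noticed the loaf, not the manuscript; the manuscript belongs to the erasing event.
(e) Not entailed — Kai dragged the chest, not the manuscript; the manuscript belongs to the erasing event.

(c)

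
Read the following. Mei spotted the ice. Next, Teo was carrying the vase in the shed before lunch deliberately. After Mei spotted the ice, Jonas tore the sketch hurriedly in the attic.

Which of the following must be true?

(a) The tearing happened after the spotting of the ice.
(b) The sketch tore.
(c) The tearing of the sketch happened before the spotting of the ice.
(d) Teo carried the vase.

(a) Entailed — the narrative places the spotting before the tearing.
(b) Entailed — 'Jonas tore the sketch' is causative; it entails the inchoative 'the sketch tore'.
(c) Not entailed — the narrative places the spotting before the tearing, not after.
(d) Entailed — 'carry' is an activity; 'was carrying' entails that some carrying happened, so 'carried' holds.

(a), (b), (d)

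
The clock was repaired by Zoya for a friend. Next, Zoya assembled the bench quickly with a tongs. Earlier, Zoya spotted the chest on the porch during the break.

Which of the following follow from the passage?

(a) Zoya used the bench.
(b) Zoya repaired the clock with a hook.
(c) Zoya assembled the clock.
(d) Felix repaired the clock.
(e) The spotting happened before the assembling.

(a) Not entailed — the bench is the patient, not an instrument — Zoya used a tongs.
(b) Not entailed — 'with a hook' adds information not in the original event.
(c) Not entailed — Zoya assembled the bench, not the clock; the clock belongs to the repairing event.
(d) Not entailed — the passage has Zoya repairing the clock, not Felix.
(e) Entailed — the narrative places the spotting before the assembling.

(e)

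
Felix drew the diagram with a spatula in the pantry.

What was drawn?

'the diagram' marks the patient of the drawing event.

the diagram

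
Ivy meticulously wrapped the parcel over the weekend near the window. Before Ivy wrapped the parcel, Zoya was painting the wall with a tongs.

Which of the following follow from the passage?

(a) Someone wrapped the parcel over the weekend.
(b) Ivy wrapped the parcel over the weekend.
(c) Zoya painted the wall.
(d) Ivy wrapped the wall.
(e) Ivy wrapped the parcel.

(a) Entailed — every conjunct here is already in the original wrapping event.
(b) Entailed — dropping 'meticulously', 'near the window' leaves a sub-description the original still satisfies.
(c) Not entailed — 'was painting' is progressive on an accomplishment; it does not entail the completed 'painted'.
(d) Not entailed — Ivy wrapped the parcel, not the wall; the wall belongs to the painting event.
(e) Entailed — this follows by dropping conjuncts from the wrapping event's description.

(a), (b), (e)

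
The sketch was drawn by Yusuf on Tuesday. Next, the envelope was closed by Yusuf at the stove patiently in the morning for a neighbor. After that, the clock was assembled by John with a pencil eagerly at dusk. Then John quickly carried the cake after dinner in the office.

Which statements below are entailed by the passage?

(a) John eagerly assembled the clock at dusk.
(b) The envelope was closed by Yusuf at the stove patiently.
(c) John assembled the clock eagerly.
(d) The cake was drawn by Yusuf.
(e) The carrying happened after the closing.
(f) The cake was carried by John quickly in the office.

(a) Entailed — dropping 'with a pencil' leaves a sub-description the original still satisfies.
(b) Entailed — dropping 'in the morning', 'for a neighbor' leaves a sub-description the original still satisfies.
(c) Entailed — every conjunct here is already in the original assembling event.
(d) Not entailed — Yusuf drew the sketch, not the cake; the cake belongs to the carrying event.
(e) Entailed — the narrative places the closing before the carrying.
(f) Entailed — the original entails any weakening of itself; this just drops 'after dinner'.

(a), (b), (c), (e), (f)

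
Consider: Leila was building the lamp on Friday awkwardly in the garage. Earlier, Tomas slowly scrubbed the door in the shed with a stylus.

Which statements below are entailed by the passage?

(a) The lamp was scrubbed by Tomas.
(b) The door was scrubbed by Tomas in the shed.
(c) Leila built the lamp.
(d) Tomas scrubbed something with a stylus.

(b), (d)

(a) Not entailed — Tomas scrubbed the door, not the lamp; the lamp belongs to the building event.
(b) Entailed — every conjunct here is already in the original scrubbing event.
(c) Not entailed — 'was building' is progressive on an accomplishment; it does not entail the completed 'built'.
(d) Entailed — dropping 'in the shed', 'slowly' and generalizing the patient leaves a sub-description the original still satisfies.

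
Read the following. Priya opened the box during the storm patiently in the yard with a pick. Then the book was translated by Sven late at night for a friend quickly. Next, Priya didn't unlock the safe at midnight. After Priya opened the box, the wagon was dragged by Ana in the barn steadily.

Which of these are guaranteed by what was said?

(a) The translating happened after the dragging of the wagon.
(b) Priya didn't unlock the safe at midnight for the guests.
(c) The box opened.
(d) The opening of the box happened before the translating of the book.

(b), (c), (d)

(a) Not entailed — the narrative doesn't order the dragging relative to the translating.
(b) Entailed — under negation, adding a further restriction is entailed: if no such unlocking event occurred, none occurred for the guests either.
(c) Entailed — 'Priya opened the box' is causative; it entails the inchoative 'the box opened'.
(d) Entailed — the narrative places the opening before the translating.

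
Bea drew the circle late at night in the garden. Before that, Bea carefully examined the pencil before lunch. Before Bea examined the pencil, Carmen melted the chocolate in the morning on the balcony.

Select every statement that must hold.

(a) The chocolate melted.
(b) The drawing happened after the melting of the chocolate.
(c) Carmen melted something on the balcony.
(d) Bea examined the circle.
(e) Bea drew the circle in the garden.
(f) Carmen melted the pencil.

(a), (b), (c), (e)

(a) Entailed — 'Carmen melted the chocolate' is causative; it entails the inchoative 'the chocolate melted'.
(b) Entailed — the narrative places the melting before the drawing.
(c) Entailed — every conjunct here is already in the original melting event.
(d) Not entailed — Bea examined the pencil, not the circle; the circle belongs to the drawing event.
(e) Entailed — this follows by dropping conjuncts from the drawing event's description.
(f) Not entailed — Carmen melted the chocolate, not the pencil; the pencil belongs to the examining event.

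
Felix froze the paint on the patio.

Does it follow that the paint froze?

'Felix froze the paint' is the causative; it entails the inchoative 'the paint froze'.

yes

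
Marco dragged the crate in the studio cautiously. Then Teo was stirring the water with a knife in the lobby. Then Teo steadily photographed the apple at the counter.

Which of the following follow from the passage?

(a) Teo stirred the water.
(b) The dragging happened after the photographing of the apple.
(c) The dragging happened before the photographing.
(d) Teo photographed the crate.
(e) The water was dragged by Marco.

(a), (c)

(a) Entailed — 'stir' is an activity; 'was stirring' entails that some stirring happened, so 'stirred' holds.
(b) Not entailed — the narrative places the dragging before the photographing, not after.
(c) Entailed — the narrative places the dragging before the photographing.
(d) Not entailed — Teo photographed the apple, not the crate; the crate belongs to the dragging event.
(e) Not entailed — Marco dragged the crate, not the water; the water belongs to the stirring event.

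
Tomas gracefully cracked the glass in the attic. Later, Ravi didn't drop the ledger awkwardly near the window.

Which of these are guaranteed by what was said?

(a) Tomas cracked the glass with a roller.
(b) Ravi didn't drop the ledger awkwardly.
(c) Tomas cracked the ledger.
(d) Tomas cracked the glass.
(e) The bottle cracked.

(d)

(a) Not entailed — 'with a roller' adds information not in the original event.
(b) Not entailed — dropping 'near the window' under negation is not valid — the original leaves open that Ravi dropped the ledger some other way.
(c) Not entailed — Tomas cracked the glass, not the ledger; the ledger belongs to the dropping event.
(d) Entailed — this follows by dropping conjuncts from the cracking event's description.
(e) Not entailed — the glass is what cracked, not the bottle.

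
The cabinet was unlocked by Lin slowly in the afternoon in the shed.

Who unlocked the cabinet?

'Lin' marks the agent of the unlocking event.

Lin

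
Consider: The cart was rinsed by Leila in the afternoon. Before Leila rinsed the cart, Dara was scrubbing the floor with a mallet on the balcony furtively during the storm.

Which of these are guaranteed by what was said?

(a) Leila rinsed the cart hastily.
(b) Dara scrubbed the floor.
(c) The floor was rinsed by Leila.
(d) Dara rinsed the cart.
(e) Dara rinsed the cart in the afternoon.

(a) Not entailed — 'hastily' adds information not in the original event.
(b) Entailed — 'scrub' is an activity; 'was scrubbing' entails that some scrubbing happened, so 'scrubbed' holds.
(c) Not entailed — Leila rinsed the cart, not the floor; the floor belongs to the scrubbing event.
(d) Not entailed — the passage has Leila rinsing the cart, not Dara.
(e) Not entailed — the passage has Leila rinsing the cart, not Dara.

(b)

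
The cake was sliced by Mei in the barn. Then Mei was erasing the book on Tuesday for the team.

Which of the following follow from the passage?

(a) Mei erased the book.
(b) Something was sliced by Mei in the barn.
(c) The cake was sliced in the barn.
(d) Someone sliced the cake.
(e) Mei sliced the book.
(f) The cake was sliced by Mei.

(a) Not entailed — 'was erasing' is progressive on an accomplishment; it does not entail the completed 'erased'.
(b) Entailed — this follows by dropping conjuncts from the slicing event's description.
(c) Entailed — this follows by dropping conjuncts from the slicing event's description.
(d) Entailed — the original entails any weakening of itself; this just drops 'in the barn' and generalizes the agent.
(e) Not entailed — Mei sliced the cake, not the book; the book belongs to the erasing event.
(f) Entailed — the original entails any weakening of itself; this just drops 'in the barn'.

(b), (c), (d), (f)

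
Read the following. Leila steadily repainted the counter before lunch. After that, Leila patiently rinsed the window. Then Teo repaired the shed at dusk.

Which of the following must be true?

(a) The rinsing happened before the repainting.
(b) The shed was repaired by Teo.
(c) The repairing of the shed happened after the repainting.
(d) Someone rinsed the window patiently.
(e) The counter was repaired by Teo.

(a) Not entailed — the narrative places the repainting before the rinsing, not after.
(b) Entailed — every conjunct here is already in the original repairing event.
(c) Entailed — the narrative places the repainting before the repairing.
(d) Entailed — every conjunct here is already in the original rinsing event.
(e) Not entailed — Teo repaired the shed, not the counter; the counter belongs to the repainting event.

(b), (c), (d)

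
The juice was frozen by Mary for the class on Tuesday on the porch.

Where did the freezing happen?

'on the porch' marks the location of the freezing event.

on the porch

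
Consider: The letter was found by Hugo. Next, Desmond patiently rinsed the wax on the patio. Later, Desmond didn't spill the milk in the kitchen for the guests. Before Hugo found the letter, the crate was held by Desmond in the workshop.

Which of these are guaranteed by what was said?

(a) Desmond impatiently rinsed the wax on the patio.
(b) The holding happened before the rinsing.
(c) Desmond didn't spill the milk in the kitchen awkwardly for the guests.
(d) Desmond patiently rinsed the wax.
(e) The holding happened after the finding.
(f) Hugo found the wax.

(a) Not entailed — 'impatiently' adds a manner not in (and inconsistent with) the original.
(b) Entailed — the narrative places the holding before the rinsing.
(c) Entailed — under negation, adding a further restriction is entailed: if no such spilling event occurred, none occurred awkwardly either.
(d) Entailed — every conjunct here is already in the original rinsing event.
(e) Not entailed — the narrative places the holding before the finding, not after.
(f) Not entailed — Hugo found the letter, not the wax; the wax belongs to the rinsing event.

(b), (c), (d)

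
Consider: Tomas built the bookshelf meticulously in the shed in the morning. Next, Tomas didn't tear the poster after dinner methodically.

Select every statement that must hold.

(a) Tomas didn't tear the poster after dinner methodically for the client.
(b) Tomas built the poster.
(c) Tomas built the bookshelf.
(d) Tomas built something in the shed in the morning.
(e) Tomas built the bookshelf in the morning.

(a) Entailed — under negation, adding a further restriction is entailed: if no such tearing event occurred, none occurred for the client either.
(b) Not entailed — Tomas built the bookshelf, not the poster; the poster belongs to the tearing event.
(c) Entailed — the original entails any weakening of itself; this just drops 'meticulously', 'in the morning', 'in the shed'.
(d) Entailed — every conjunct here is already in the original building event.
(e) Entailed — the original entails any weakening of itself; this just drops 'meticulously', 'in the shed'.

(a), (c), (d), (e)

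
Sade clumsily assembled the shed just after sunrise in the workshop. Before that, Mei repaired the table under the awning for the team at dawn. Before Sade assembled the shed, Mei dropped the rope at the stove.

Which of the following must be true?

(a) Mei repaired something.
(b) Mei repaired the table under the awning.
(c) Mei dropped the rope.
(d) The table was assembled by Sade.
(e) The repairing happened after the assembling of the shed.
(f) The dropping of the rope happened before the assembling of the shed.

(a) Entailed — every conjunct here is already in the original repairing event.
(b) Entailed — this follows by dropping conjuncts from the repairing event's description.
(c) Entailed — every conjunct here is already in the original dropping event.
(d) Not entailed — Sade assembled the shed, not the table; the table belongs to the repairing event.
(e) Not entailed — the narrative places the repairing before the assembling, not after.
(f) Entailed — the narrative places the dropping before the assembling.

(a), (b), (c), (f)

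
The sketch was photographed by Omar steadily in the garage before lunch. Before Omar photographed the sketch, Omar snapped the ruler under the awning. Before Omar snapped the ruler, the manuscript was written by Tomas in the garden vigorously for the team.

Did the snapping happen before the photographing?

yes

The narrative orders the snapping before the photographing.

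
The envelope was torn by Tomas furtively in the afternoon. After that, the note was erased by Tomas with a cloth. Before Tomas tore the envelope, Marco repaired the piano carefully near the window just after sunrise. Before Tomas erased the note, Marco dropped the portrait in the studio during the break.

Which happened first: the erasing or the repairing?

The connectives place the repairing before the erasing.

the repairing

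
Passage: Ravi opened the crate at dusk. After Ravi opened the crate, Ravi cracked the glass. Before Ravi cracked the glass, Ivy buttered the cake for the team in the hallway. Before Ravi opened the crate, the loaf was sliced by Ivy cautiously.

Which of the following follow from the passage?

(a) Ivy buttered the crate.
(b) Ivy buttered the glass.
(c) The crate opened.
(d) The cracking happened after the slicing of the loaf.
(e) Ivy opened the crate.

(a) Not entailed — Ivy buttered the cake, not the crate; the crate belongs to the opening event.
(b) Not entailed — Ivy buttered the cake, not the glass; the glass belongs to the cracking event.
(c) Entailed — 'Ravi opened the crate' is causative; it entails the inchoative 'the crate opened'.
(d) Entailed — the narrative places the slicing before the cracking.
(e) Not entailed — the passage has Ravi opening the crate, not Ivy.

(c), (d)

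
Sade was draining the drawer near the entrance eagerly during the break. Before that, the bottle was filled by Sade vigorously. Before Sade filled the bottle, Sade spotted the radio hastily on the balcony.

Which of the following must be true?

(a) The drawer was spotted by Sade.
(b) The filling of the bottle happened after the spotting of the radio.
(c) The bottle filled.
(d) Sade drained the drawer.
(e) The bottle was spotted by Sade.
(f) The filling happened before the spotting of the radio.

(a) Not entailed — Sade spotted the radio, not the drawer; the drawer belongs to the draining event.
(b) Entailed — the narrative places the spotting before the filling.
(c) Entailed — 'Sade filled the bottle' is causative; it entails the inchoative 'the bottle filled'.
(d) Not entailed — 'was draining' is progressive on an accomplishment; it does not entail the completed 'drained'.
(e) Not entailed — Sade spotted the radio, not the bottle; the bottle belongs to the filling event.
(f) Not entailed — the narrative places the spotting before the filling, not after.

(b), (c)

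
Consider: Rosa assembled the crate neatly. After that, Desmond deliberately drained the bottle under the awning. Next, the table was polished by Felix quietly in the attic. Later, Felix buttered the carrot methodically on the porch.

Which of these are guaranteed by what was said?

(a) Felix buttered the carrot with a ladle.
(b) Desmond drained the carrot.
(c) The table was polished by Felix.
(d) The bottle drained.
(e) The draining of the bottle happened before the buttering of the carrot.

(a) Not entailed — 'with a ladle' adds information not in the original event.
(b) Not entailed — Desmond drained the bottle, not the carrot; the carrot belongs to the buttering event.
(c) Entailed — this follows by dropping conjuncts from the polishing event's description.
(d) Entailed — 'Desmond drained the bottle' is causative; it entails the inchoative 'the bottle drained'.
(e) Entailed — the narrative places the draining before the buttering.

(c), (d), (e)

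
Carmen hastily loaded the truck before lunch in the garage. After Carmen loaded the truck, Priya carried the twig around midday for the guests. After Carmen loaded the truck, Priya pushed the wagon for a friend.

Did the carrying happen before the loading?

The narrative orders the loading before the carrying.

no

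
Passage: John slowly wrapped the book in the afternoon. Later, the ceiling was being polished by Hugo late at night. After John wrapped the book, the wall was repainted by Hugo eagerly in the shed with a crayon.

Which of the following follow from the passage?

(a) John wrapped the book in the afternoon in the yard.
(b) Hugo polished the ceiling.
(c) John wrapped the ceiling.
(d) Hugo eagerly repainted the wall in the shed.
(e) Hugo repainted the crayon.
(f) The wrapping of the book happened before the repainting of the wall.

(a) Not entailed — 'in the yard' adds information not in the original event.
(b) Entailed — 'polish' is an activity; 'was polishing' entails that some polishing happened, so 'polished' holds.
(c) Not entailed — John wrapped the book, not the ceiling; the ceiling belongs to the polishing event.
(d) Entailed — this follows by dropping conjuncts from the repainting event's description.
(e) Not entailed — the crayon is the instrument, not what was repainted.
(f) Entailed — the narrative places the wrapping before the repainting.

(b), (d), (f)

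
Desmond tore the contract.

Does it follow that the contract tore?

yes

'Desmond tore the contract' is the causative; it entails the inchoative 'the contract tore'.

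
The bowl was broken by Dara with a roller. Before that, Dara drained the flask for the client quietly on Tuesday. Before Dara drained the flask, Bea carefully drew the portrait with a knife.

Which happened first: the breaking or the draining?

the draining

The connectives place the draining before the breaking.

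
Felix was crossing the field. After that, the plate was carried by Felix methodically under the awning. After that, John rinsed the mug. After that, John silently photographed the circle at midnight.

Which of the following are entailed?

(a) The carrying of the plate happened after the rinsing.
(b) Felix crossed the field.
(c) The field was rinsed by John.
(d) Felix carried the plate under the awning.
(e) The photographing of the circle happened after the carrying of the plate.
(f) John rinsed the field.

(a) Not entailed — the narrative places the carrying before the rinsing, not after.
(b) Not entailed — 'was crossing' is progressive on an accomplishment; it does not entail the completed 'crossed'.
(c) Not entailed — John rinsed the mug, not the field; the field belongs to the crossing event.
(d) Entailed — the original entails any weakening of itself; this just drops 'methodically'.
(e) Entailed — the narrative places the carrying before the photographing.
(f) Not entailed — John rinsed the mug, not the field; the field belongs to the crossing event.

(d), (e)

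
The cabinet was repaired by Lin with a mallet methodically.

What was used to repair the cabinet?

'with a mallet' marks the instrument of the repairing event.

a mallet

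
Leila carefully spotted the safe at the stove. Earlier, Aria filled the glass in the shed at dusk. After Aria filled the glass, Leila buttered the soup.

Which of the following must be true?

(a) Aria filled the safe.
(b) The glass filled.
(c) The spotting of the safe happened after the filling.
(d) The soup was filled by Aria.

(a) Not entailed — Aria filled the glass, not the safe; the safe belongs to the spotting event.
(b) Entailed — 'Aria filled the glass' is causative; it entails the inchoative 'the glass filled'.
(c) Entailed — the narrative places the filling before the spotting.
(d) Not entailed — Aria filled the glass, not the soup; the soup belongs to the buttering event.

(b), (c)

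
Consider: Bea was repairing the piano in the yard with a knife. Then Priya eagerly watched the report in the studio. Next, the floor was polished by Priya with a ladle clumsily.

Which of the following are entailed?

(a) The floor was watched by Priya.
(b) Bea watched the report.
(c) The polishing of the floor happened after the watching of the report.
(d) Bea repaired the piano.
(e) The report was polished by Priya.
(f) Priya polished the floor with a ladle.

(a) Not entailed — Priya watched the report, not the floor; the floor belongs to the polishing event.
(b) Not entailed — the passage has Priya watching the report, not Bea.
(c) Entailed — the narrative places the watching before the polishing.
(d) Not entailed — 'was repairing' is progressive on an accomplishment; it does not entail the completed 'repaired'.
(e) Not entailed — Priya polished the floor, not the report; the report belongs to the watching event.
(f) Entailed — every conjunct here is already in the original polishing event.

(c), (f)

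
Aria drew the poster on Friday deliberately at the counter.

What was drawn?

the poster

'the poster' marks the patient of the drawing event.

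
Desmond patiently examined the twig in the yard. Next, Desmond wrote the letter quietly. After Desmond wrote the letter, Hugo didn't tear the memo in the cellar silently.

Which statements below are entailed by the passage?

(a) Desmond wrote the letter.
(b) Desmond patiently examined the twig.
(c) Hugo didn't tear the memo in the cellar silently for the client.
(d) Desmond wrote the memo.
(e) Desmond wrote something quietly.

(a), (b), (c), (e)

(a) Entailed — every conjunct here is already in the original writing event.
(b) Entailed — the original entails any weakening of itself; this just drops 'in the yard'.
(c) Entailed — under negation, adding a further restriction is entailed: if no such tearing event occurred, none occurred for the client either.
(d) Not entailed — Desmond wrote the letter, not the memo; the memo belongs to the tearing event.
(e) Entailed — generalizing the patient leaves a sub-description the original still satisfies.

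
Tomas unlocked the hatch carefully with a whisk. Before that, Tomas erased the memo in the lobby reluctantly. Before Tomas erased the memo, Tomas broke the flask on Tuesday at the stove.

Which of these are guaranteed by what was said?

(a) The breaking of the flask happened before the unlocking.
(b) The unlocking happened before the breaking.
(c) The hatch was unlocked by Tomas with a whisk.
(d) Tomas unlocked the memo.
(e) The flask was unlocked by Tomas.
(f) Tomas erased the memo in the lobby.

(a) Entailed — the narrative places the breaking before the unlocking.
(b) Not entailed — the narrative places the breaking before the unlocking, not after.
(c) Entailed — dropping 'carefully' leaves a sub-description the original still satisfies.
(d) Not entailed — Tomas unlocked the hatch, not the memo; the memo belongs to the erasing event.
(e) Not entailed — Tomas unlocked the hatch, not the flask; the flask belongs to the breaking event.
(f) Entailed — this follows by dropping conjuncts from the erasing event's description.

(a), (c), (f)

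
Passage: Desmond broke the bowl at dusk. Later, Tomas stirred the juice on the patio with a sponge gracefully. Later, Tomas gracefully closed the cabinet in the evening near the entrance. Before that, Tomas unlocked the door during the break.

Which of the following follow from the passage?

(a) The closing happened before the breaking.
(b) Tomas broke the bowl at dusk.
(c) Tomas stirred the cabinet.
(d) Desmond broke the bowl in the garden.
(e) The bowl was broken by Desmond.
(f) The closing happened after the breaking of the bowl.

(e), (f)

(a) Not entailed — the narrative places the breaking before the closing, not after.
(b) Not entailed — the passage has Desmond breaking the bowl, not Tomas.
(c) Not entailed — Tomas stirred the juice, not the cabinet; the cabinet belongs to the closing event.
(d) Not entailed — 'in the garden' adds information not in the original event.
(e) Entailed — every conjunct here is already in the original breaking event.
(f) Entailed — the narrative places the breaking before the closing.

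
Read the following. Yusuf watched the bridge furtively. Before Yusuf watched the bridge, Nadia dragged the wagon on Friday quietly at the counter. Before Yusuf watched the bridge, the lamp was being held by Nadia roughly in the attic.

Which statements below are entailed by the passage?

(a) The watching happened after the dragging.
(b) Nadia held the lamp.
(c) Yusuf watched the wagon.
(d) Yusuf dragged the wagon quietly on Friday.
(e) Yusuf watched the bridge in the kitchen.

(a), (b)

(a) Entailed — the narrative places the dragging before the watching.
(b) Entailed — 'hold' is an activity; 'was holding' entails that some holding happened, so 'held' holds.
(c) Not entailed — Yusuf watched the bridge, not the wagon; the wagon belongs to the dragging event.
(d) Not entailed — the passage has Nadia dragging the wagon, not Yusuf.
(e) Not entailed — 'in the kitchen' adds information not in the original event.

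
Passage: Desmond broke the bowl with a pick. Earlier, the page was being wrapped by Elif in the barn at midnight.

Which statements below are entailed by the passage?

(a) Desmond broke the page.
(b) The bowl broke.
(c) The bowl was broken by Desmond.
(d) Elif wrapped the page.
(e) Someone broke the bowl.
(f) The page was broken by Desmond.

(a) Not entailed — Desmond broke the bowl, not the page; the page belongs to the wrapping event.
(b) Entailed — 'Desmond broke the bowl' is causative; it entails the inchoative 'the bowl broke'.
(c) Entailed — the original entails any weakening of itself; this just drops 'with a pick'.
(d) Not entailed — 'was wrapping' is progressive on an accomplishment; it does not entail the completed 'wrapped'.
(e) Entailed — this follows by dropping conjuncts from the breaking event's description.
(f) Not entailed — Desmond broke the bowl, not the page; the page belongs to the wrapping event.

(b), (c), (e)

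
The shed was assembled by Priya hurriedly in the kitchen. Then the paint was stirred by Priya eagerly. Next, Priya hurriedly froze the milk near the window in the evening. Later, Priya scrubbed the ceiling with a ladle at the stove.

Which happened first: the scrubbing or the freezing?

the freezing

The connectives place the freezing before the scrubbing.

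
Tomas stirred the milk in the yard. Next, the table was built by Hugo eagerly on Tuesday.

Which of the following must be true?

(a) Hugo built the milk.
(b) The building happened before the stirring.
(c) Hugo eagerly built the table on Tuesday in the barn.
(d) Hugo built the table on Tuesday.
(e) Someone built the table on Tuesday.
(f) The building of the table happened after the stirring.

(a) Not entailed — Hugo built the table, not the milk; the milk belongs to the stirring event.
(b) Not entailed — the narrative places the stirring before the building, not after.
(c) Not entailed — 'in the barn' adds information not in the original event.
(d) Entailed — this follows by dropping conjuncts from the building event's description.
(e) Entailed — the original entails any weakening of itself; this just drops 'eagerly' and generalizes the agent.
(f) Entailed — the narrative places the stirring before the building.

(d), (e), (f)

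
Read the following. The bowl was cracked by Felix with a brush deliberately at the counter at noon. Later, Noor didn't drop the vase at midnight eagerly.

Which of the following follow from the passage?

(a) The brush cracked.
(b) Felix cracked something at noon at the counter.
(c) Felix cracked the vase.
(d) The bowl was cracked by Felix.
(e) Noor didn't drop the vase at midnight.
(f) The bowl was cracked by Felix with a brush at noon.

(b), (d), (f)

(a) Not entailed — the bowl is what cracked, not the brush.
(b) Entailed — dropping 'deliberately', 'with a brush' and generalizing the patient leaves a sub-description the original still satisfies.
(c) Not entailed — Felix cracked the bowl, not the vase; the vase belongs to the dropping event.
(d) Entailed — every conjunct here is already in the original cracking event.
(e) Not entailed — dropping 'eagerly' under negation is not valid — the original leaves open that Noor dropped the vase some other way.
(f) Entailed — every conjunct here is already in the original cracking event.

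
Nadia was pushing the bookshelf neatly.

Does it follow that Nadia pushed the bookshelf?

'push' is atelic; if Nadia was pushing the bookshelf, then Nadia pushed the bookshelf (for some time).

yes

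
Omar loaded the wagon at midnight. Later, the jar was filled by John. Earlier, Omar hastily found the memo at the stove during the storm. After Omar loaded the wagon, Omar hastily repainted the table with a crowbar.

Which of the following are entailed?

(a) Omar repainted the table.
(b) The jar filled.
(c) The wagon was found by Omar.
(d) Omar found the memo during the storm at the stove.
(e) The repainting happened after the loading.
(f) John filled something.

(a) Entailed — every conjunct here is already in the original repainting event.
(b) Entailed — 'John filled the jar' is causative; it entails the inchoative 'the jar filled'.
(c) Not entailed — Omar found the memo, not the wagon; the wagon belongs to the loading event.
(d) Entailed — dropping 'hastily' leaves a sub-description the original still satisfies.
(e) Entailed — the narrative places the loading before the repainting.
(f) Entailed — generalizing the patient leaves a sub-description the original still satisfies.

(a), (b), (d), (e), (f)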